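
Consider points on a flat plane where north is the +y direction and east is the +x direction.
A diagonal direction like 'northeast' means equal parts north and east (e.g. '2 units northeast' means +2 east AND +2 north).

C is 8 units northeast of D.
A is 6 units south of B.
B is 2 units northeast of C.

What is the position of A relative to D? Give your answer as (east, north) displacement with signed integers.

Answer: A is at (east=10, north=4) relative to D.

Derivation:
Place D at the origin (east=0, north=0).
  C is 8 units northeast of D: delta (east=+8, north=+8); C at (east=8, north=8).
  B is 2 units northeast of C: delta (east=+2, north=+2); B at (east=10, north=10).
  A is 6 units south of B: delta (east=+0, north=-6); A at (east=10, north=4).
Therefore A relative to D: (east=10, north=4).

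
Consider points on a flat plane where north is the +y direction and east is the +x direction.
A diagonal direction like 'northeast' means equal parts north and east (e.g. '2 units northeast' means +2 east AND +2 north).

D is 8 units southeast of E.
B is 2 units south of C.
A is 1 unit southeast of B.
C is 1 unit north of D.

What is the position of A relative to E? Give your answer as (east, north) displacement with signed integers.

Answer: A is at (east=9, north=-10) relative to E.

Derivation:
Place E at the origin (east=0, north=0).
  D is 8 units southeast of E: delta (east=+8, north=-8); D at (east=8, north=-8).
  C is 1 unit north of D: delta (east=+0, north=+1); C at (east=8, north=-7).
  B is 2 units south of C: delta (east=+0, north=-2); B at (east=8, north=-9).
  A is 1 unit southeast of B: delta (east=+1, north=-1); A at (east=9, north=-10).
Therefore A relative to E: (east=9, north=-10).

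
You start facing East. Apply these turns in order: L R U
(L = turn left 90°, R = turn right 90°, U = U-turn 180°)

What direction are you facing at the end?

Start: East
  L (left (90° counter-clockwise)) -> North
  R (right (90° clockwise)) -> East
  U (U-turn (180°)) -> West
Final: West

Answer: Final heading: West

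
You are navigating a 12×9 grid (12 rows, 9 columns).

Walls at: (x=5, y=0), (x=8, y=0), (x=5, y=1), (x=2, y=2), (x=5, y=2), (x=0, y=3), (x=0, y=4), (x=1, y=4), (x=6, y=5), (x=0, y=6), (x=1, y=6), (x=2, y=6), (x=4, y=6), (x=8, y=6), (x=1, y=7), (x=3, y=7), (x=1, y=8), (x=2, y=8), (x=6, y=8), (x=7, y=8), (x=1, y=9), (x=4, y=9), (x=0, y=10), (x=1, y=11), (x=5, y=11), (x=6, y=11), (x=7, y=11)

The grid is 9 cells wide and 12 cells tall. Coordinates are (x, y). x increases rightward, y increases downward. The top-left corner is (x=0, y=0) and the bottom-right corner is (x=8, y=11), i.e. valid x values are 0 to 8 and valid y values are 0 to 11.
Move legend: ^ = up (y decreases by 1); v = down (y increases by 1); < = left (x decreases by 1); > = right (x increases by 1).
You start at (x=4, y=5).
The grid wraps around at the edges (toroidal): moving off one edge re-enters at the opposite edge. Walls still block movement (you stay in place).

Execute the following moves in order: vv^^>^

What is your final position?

Answer: Final position: (x=5, y=3)

Derivation:
Start: (x=4, y=5)
  v (down): blocked, stay at (x=4, y=5)
  v (down): blocked, stay at (x=4, y=5)
  ^ (up): (x=4, y=5) -> (x=4, y=4)
  ^ (up): (x=4, y=4) -> (x=4, y=3)
  > (right): (x=4, y=3) -> (x=5, y=3)
  ^ (up): blocked, stay at (x=5, y=3)
Final: (x=5, y=3)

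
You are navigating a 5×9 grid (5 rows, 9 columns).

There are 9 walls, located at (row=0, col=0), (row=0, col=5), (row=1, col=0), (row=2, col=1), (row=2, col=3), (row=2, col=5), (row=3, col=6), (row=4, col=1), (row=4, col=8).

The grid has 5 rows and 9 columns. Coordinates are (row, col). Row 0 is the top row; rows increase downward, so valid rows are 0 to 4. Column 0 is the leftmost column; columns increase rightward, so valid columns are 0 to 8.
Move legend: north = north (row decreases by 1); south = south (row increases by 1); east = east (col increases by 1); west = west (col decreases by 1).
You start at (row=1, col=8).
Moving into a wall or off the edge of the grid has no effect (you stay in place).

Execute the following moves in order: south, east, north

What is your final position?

Answer: Final position: (row=1, col=8)

Derivation:
Start: (row=1, col=8)
  south (south): (row=1, col=8) -> (row=2, col=8)
  east (east): blocked, stay at (row=2, col=8)
  north (north): (row=2, col=8) -> (row=1, col=8)
Final: (row=1, col=8)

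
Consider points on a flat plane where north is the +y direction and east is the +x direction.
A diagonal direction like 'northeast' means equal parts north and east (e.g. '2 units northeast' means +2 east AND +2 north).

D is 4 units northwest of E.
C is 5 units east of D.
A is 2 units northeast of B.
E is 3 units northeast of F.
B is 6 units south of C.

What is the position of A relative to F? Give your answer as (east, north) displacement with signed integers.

Place F at the origin (east=0, north=0).
  E is 3 units northeast of F: delta (east=+3, north=+3); E at (east=3, north=3).
  D is 4 units northwest of E: delta (east=-4, north=+4); D at (east=-1, north=7).
  C is 5 units east of D: delta (east=+5, north=+0); C at (east=4, north=7).
  B is 6 units south of C: delta (east=+0, north=-6); B at (east=4, north=1).
  A is 2 units northeast of B: delta (east=+2, north=+2); A at (east=6, north=3).
Therefore A relative to F: (east=6, north=3).

Answer: A is at (east=6, north=3) relative to F.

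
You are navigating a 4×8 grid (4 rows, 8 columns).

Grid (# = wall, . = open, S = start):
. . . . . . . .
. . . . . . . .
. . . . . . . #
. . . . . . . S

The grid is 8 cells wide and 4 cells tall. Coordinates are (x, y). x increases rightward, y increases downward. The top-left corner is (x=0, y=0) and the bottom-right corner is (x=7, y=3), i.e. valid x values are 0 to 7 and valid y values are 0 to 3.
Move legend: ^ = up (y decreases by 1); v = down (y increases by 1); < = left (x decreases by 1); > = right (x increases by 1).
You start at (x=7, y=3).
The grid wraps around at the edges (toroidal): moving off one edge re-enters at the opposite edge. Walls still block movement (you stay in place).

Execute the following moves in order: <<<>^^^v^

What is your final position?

Answer: Final position: (x=5, y=0)

Derivation:
Start: (x=7, y=3)
  < (left): (x=7, y=3) -> (x=6, y=3)
  < (left): (x=6, y=3) -> (x=5, y=3)
  < (left): (x=5, y=3) -> (x=4, y=3)
  > (right): (x=4, y=3) -> (x=5, y=3)
  ^ (up): (x=5, y=3) -> (x=5, y=2)
  ^ (up): (x=5, y=2) -> (x=5, y=1)
  ^ (up): (x=5, y=1) -> (x=5, y=0)
  v (down): (x=5, y=0) -> (x=5, y=1)
  ^ (up): (x=5, y=1) -> (x=5, y=0)
Final: (x=5, y=0)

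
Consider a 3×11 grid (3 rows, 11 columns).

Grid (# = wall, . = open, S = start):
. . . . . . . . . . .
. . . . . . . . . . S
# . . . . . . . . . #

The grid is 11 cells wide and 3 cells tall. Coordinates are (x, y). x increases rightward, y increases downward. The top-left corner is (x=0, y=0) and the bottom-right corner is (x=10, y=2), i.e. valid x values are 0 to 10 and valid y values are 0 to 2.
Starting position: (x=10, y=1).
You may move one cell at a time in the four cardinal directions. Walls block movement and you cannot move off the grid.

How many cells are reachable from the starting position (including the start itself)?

Answer: Reachable cells: 31

Derivation:
BFS flood-fill from (x=10, y=1):
  Distance 0: (x=10, y=1)
  Distance 1: (x=10, y=0), (x=9, y=1)
  Distance 2: (x=9, y=0), (x=8, y=1), (x=9, y=2)
  Distance 3: (x=8, y=0), (x=7, y=1), (x=8, y=2)
  Distance 4: (x=7, y=0), (x=6, y=1), (x=7, y=2)
  Distance 5: (x=6, y=0), (x=5, y=1), (x=6, y=2)
  Distance 6: (x=5, y=0), (x=4, y=1), (x=5, y=2)
  Distance 7: (x=4, y=0), (x=3, y=1), (x=4, y=2)
  Distance 8: (x=3, y=0), (x=2, y=1), (x=3, y=2)
  Distance 9: (x=2, y=0), (x=1, y=1), (x=2, y=2)
  Distance 10: (x=1, y=0), (x=0, y=1), (x=1, y=2)
  Distance 11: (x=0, y=0)
Total reachable: 31 (grid has 31 open cells total)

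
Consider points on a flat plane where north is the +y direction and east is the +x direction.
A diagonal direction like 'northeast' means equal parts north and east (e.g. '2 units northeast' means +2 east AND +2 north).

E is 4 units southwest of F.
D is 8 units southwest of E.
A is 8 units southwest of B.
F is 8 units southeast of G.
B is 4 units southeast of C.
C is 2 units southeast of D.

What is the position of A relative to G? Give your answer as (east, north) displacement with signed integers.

Answer: A is at (east=-6, north=-34) relative to G.

Derivation:
Place G at the origin (east=0, north=0).
  F is 8 units southeast of G: delta (east=+8, north=-8); F at (east=8, north=-8).
  E is 4 units southwest of F: delta (east=-4, north=-4); E at (east=4, north=-12).
  D is 8 units southwest of E: delta (east=-8, north=-8); D at (east=-4, north=-20).
  C is 2 units southeast of D: delta (east=+2, north=-2); C at (east=-2, north=-22).
  B is 4 units southeast of C: delta (east=+4, north=-4); B at (east=2, north=-26).
  A is 8 units southwest of B: delta (east=-8, north=-8); A at (east=-6, north=-34).
Therefore A relative to G: (east=-6, north=-34).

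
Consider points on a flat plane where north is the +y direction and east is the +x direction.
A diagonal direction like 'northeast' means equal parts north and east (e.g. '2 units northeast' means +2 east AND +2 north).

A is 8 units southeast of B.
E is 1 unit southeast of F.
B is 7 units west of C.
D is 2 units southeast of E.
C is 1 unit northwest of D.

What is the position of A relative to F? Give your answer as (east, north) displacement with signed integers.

Place F at the origin (east=0, north=0).
  E is 1 unit southeast of F: delta (east=+1, north=-1); E at (east=1, north=-1).
  D is 2 units southeast of E: delta (east=+2, north=-2); D at (east=3, north=-3).
  C is 1 unit northwest of D: delta (east=-1, north=+1); C at (east=2, north=-2).
  B is 7 units west of C: delta (east=-7, north=+0); B at (east=-5, north=-2).
  A is 8 units southeast of B: delta (east=+8, north=-8); A at (east=3, north=-10).
Therefore A relative to F: (east=3, north=-10).

Answer: A is at (east=3, north=-10) relative to F.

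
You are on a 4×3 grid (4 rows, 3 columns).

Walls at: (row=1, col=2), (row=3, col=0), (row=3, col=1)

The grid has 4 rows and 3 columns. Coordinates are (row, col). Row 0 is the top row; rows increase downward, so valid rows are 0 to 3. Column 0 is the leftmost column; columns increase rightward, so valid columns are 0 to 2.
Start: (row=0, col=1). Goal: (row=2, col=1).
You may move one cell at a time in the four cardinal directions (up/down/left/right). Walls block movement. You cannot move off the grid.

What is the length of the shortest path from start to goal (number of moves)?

BFS from (row=0, col=1) until reaching (row=2, col=1):
  Distance 0: (row=0, col=1)
  Distance 1: (row=0, col=0), (row=0, col=2), (row=1, col=1)
  Distance 2: (row=1, col=0), (row=2, col=1)  <- goal reached here
One shortest path (2 moves): (row=0, col=1) -> (row=1, col=1) -> (row=2, col=1)

Answer: Shortest path length: 2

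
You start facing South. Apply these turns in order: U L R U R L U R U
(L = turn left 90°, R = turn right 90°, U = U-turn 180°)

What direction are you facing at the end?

Start: South
  U (U-turn (180°)) -> North
  L (left (90° counter-clockwise)) -> West
  R (right (90° clockwise)) -> North
  U (U-turn (180°)) -> South
  R (right (90° clockwise)) -> West
  L (left (90° counter-clockwise)) -> South
  U (U-turn (180°)) -> North
  R (right (90° clockwise)) -> East
  U (U-turn (180°)) -> West
Final: West

Answer: Final heading: West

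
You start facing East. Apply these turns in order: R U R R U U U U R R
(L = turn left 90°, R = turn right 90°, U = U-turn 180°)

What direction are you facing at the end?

Answer: Final heading: North

Derivation:
Start: East
  R (right (90° clockwise)) -> South
  U (U-turn (180°)) -> North
  R (right (90° clockwise)) -> East
  R (right (90° clockwise)) -> South
  U (U-turn (180°)) -> North
  U (U-turn (180°)) -> South
  U (U-turn (180°)) -> North
  U (U-turn (180°)) -> South
  R (right (90° clockwise)) -> West
  R (right (90° clockwise)) -> North
Final: North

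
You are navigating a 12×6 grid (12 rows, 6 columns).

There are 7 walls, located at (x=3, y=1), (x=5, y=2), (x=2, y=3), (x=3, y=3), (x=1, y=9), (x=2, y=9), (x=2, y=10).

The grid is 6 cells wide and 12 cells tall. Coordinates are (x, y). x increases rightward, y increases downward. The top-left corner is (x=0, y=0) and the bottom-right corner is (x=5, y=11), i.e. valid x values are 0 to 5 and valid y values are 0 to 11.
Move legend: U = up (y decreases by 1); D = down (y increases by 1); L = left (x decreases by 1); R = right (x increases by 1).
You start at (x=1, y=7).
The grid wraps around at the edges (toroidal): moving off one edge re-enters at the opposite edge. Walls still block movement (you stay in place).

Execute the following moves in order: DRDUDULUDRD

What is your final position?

Answer: Final position: (x=2, y=8)

Derivation:
Start: (x=1, y=7)
  D (down): (x=1, y=7) -> (x=1, y=8)
  R (right): (x=1, y=8) -> (x=2, y=8)
  D (down): blocked, stay at (x=2, y=8)
  U (up): (x=2, y=8) -> (x=2, y=7)
  D (down): (x=2, y=7) -> (x=2, y=8)
  U (up): (x=2, y=8) -> (x=2, y=7)
  L (left): (x=2, y=7) -> (x=1, y=7)
  U (up): (x=1, y=7) -> (x=1, y=6)
  D (down): (x=1, y=6) -> (x=1, y=7)
  R (right): (x=1, y=7) -> (x=2, y=7)
  D (down): (x=2, y=7) -> (x=2, y=8)
Final: (x=2, y=8)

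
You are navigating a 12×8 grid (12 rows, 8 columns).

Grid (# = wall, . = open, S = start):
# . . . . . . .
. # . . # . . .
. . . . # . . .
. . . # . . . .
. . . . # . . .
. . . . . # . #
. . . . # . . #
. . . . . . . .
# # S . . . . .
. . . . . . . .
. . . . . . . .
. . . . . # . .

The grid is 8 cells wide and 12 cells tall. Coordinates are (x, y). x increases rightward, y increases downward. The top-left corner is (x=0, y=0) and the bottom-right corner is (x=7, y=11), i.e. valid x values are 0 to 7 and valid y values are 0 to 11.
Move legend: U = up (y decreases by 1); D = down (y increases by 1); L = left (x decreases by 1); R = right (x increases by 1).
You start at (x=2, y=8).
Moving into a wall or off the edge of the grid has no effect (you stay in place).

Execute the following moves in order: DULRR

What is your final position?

Answer: Final position: (x=4, y=8)

Derivation:
Start: (x=2, y=8)
  D (down): (x=2, y=8) -> (x=2, y=9)
  U (up): (x=2, y=9) -> (x=2, y=8)
  L (left): blocked, stay at (x=2, y=8)
  R (right): (x=2, y=8) -> (x=3, y=8)
  R (right): (x=3, y=8) -> (x=4, y=8)
Final: (x=4, y=8)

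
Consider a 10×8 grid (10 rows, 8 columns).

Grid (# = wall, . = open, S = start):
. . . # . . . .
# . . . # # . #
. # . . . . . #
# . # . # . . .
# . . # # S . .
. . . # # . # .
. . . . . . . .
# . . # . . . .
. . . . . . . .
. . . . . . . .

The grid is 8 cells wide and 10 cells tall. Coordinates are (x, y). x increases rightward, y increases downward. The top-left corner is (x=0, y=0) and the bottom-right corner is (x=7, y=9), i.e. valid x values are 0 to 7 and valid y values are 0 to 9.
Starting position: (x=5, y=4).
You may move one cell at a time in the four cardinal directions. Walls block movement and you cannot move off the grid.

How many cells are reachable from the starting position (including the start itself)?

Answer: Reachable cells: 61

Derivation:
BFS flood-fill from (x=5, y=4):
  Distance 0: (x=5, y=4)
  Distance 1: (x=5, y=3), (x=6, y=4), (x=5, y=5)
  Distance 2: (x=5, y=2), (x=6, y=3), (x=7, y=4), (x=5, y=6)
  Distance 3: (x=4, y=2), (x=6, y=2), (x=7, y=3), (x=7, y=5), (x=4, y=6), (x=6, y=6), (x=5, y=7)
  Distance 4: (x=6, y=1), (x=3, y=2), (x=3, y=6), (x=7, y=6), (x=4, y=7), (x=6, y=7), (x=5, y=8)
  Distance 5: (x=6, y=0), (x=3, y=1), (x=2, y=2), (x=3, y=3), (x=2, y=6), (x=7, y=7), (x=4, y=8), (x=6, y=8), (x=5, y=9)
  Distance 6: (x=5, y=0), (x=7, y=0), (x=2, y=1), (x=2, y=5), (x=1, y=6), (x=2, y=7), (x=3, y=8), (x=7, y=8), (x=4, y=9), (x=6, y=9)
  Distance 7: (x=2, y=0), (x=4, y=0), (x=1, y=1), (x=2, y=4), (x=1, y=5), (x=0, y=6), (x=1, y=7), (x=2, y=8), (x=3, y=9), (x=7, y=9)
  Distance 8: (x=1, y=0), (x=1, y=4), (x=0, y=5), (x=1, y=8), (x=2, y=9)
  Distance 9: (x=0, y=0), (x=1, y=3), (x=0, y=8), (x=1, y=9)
  Distance 10: (x=0, y=9)
Total reachable: 61 (grid has 62 open cells total)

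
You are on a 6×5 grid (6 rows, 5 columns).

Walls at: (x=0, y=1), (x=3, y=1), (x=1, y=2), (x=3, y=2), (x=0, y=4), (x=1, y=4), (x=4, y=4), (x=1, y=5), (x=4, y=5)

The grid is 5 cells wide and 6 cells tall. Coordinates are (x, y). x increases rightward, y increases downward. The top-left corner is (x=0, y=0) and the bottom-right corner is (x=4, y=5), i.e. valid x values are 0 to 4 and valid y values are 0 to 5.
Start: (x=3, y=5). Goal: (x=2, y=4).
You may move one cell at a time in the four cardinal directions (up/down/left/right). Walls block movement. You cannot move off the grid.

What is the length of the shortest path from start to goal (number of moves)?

BFS from (x=3, y=5) until reaching (x=2, y=4):
  Distance 0: (x=3, y=5)
  Distance 1: (x=3, y=4), (x=2, y=5)
  Distance 2: (x=3, y=3), (x=2, y=4)  <- goal reached here
One shortest path (2 moves): (x=3, y=5) -> (x=2, y=5) -> (x=2, y=4)

Answer: Shortest path length: 2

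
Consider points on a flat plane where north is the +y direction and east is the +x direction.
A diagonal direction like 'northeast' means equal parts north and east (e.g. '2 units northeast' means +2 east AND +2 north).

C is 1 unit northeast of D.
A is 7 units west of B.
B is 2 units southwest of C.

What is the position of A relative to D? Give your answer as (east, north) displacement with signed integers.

Answer: A is at (east=-8, north=-1) relative to D.

Derivation:
Place D at the origin (east=0, north=0).
  C is 1 unit northeast of D: delta (east=+1, north=+1); C at (east=1, north=1).
  B is 2 units southwest of C: delta (east=-2, north=-2); B at (east=-1, north=-1).
  A is 7 units west of B: delta (east=-7, north=+0); A at (east=-8, north=-1).
Therefore A relative to D: (east=-8, north=-1).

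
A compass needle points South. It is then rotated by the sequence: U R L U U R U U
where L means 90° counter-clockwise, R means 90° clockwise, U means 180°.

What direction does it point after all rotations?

Start: South
  U (U-turn (180°)) -> North
  R (right (90° clockwise)) -> East
  L (left (90° counter-clockwise)) -> North
  U (U-turn (180°)) -> South
  U (U-turn (180°)) -> North
  R (right (90° clockwise)) -> East
  U (U-turn (180°)) -> West
  U (U-turn (180°)) -> East
Final: East

Answer: Final heading: East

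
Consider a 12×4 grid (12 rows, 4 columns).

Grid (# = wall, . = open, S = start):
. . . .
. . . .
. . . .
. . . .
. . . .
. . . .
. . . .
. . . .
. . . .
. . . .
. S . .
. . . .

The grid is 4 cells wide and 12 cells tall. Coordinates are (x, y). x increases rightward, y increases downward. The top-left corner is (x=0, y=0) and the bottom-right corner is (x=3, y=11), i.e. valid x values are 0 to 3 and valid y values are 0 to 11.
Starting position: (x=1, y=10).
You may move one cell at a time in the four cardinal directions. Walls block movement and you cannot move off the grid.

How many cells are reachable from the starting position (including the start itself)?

BFS flood-fill from (x=1, y=10):
  Distance 0: (x=1, y=10)
  Distance 1: (x=1, y=9), (x=0, y=10), (x=2, y=10), (x=1, y=11)
  Distance 2: (x=1, y=8), (x=0, y=9), (x=2, y=9), (x=3, y=10), (x=0, y=11), (x=2, y=11)
  Distance 3: (x=1, y=7), (x=0, y=8), (x=2, y=8), (x=3, y=9), (x=3, y=11)
  Distance 4: (x=1, y=6), (x=0, y=7), (x=2, y=7), (x=3, y=8)
  Distance 5: (x=1, y=5), (x=0, y=6), (x=2, y=6), (x=3, y=7)
  Distance 6: (x=1, y=4), (x=0, y=5), (x=2, y=5), (x=3, y=6)
  Distance 7: (x=1, y=3), (x=0, y=4), (x=2, y=4), (x=3, y=5)
  Distance 8: (x=1, y=2), (x=0, y=3), (x=2, y=3), (x=3, y=4)
  Distance 9: (x=1, y=1), (x=0, y=2), (x=2, y=2), (x=3, y=3)
  Distance 10: (x=1, y=0), (x=0, y=1), (x=2, y=1), (x=3, y=2)
  Distance 11: (x=0, y=0), (x=2, y=0), (x=3, y=1)
  Distance 12: (x=3, y=0)
Total reachable: 48 (grid has 48 open cells total)

Answer: Reachable cells: 48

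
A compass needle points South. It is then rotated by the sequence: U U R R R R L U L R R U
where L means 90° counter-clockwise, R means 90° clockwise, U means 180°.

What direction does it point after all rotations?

Start: South
  U (U-turn (180°)) -> North
  U (U-turn (180°)) -> South
  R (right (90° clockwise)) -> West
  R (right (90° clockwise)) -> North
  R (right (90° clockwise)) -> East
  R (right (90° clockwise)) -> South
  L (left (90° counter-clockwise)) -> East
  U (U-turn (180°)) -> West
  L (left (90° counter-clockwise)) -> South
  R (right (90° clockwise)) -> West
  R (right (90° clockwise)) -> North
  U (U-turn (180°)) -> South
Final: South

Answer: Final heading: South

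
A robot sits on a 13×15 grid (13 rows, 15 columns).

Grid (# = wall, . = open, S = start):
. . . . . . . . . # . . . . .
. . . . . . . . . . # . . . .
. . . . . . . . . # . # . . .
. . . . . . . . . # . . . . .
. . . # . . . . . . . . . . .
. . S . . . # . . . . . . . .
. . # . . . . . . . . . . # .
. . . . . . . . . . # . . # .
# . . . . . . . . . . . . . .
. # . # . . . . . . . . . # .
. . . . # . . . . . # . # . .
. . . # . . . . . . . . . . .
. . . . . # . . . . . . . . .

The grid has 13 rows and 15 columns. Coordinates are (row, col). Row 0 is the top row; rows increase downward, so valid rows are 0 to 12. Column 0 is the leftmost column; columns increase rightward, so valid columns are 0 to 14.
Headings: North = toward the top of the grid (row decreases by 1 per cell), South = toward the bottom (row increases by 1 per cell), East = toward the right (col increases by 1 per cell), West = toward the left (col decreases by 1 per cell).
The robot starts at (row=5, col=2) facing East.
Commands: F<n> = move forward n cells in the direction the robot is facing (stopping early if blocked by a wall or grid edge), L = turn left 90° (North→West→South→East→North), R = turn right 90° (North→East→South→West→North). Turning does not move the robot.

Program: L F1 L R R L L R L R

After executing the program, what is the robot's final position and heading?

Answer: Final position: (row=4, col=2), facing North

Derivation:
Start: (row=5, col=2), facing East
  L: turn left, now facing North
  F1: move forward 1, now at (row=4, col=2)
  L: turn left, now facing West
  R: turn right, now facing North
  R: turn right, now facing East
  L: turn left, now facing North
  L: turn left, now facing West
  R: turn right, now facing North
  L: turn left, now facing West
  R: turn right, now facing North
Final: (row=4, col=2), facing North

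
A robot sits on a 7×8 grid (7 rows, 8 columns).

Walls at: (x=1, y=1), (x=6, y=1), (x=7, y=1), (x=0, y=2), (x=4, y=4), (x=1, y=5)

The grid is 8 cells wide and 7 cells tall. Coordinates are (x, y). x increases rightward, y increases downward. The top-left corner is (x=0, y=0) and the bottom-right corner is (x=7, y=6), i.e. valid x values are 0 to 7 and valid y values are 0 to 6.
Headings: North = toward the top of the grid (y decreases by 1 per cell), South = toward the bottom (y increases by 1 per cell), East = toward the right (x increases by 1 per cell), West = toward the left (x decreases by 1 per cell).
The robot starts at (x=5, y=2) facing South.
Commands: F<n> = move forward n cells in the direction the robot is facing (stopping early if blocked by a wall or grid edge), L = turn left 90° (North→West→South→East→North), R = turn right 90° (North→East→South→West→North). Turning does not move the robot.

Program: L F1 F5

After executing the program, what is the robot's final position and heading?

Answer: Final position: (x=7, y=2), facing East

Derivation:
Start: (x=5, y=2), facing South
  L: turn left, now facing East
  F1: move forward 1, now at (x=6, y=2)
  F5: move forward 1/5 (blocked), now at (x=7, y=2)
Final: (x=7, y=2), facing East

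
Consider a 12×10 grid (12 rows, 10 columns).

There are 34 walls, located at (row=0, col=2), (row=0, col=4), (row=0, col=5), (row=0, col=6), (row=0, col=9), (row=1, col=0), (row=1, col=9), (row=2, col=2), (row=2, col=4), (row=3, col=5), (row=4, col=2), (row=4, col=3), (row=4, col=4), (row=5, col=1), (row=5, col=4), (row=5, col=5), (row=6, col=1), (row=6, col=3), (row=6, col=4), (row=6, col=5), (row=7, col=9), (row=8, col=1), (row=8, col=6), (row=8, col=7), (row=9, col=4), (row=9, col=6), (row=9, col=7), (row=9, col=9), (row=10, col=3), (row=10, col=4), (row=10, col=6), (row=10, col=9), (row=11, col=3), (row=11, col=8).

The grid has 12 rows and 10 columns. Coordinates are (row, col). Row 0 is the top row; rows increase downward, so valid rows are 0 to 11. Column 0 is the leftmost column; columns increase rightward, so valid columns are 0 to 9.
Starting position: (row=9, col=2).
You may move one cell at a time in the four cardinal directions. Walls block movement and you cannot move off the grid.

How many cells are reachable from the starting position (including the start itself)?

BFS flood-fill from (row=9, col=2):
  Distance 0: (row=9, col=2)
  Distance 1: (row=8, col=2), (row=9, col=1), (row=9, col=3), (row=10, col=2)
  Distance 2: (row=7, col=2), (row=8, col=3), (row=9, col=0), (row=10, col=1), (row=11, col=2)
  Distance 3: (row=6, col=2), (row=7, col=1), (row=7, col=3), (row=8, col=0), (row=8, col=4), (row=10, col=0), (row=11, col=1)
  Distance 4: (row=5, col=2), (row=7, col=0), (row=7, col=4), (row=8, col=5), (row=11, col=0)
  Distance 5: (row=5, col=3), (row=6, col=0), (row=7, col=5), (row=9, col=5)
  Distance 6: (row=5, col=0), (row=7, col=6), (row=10, col=5)
  Distance 7: (row=4, col=0), (row=6, col=6), (row=7, col=7), (row=11, col=5)
  Distance 8: (row=3, col=0), (row=4, col=1), (row=5, col=6), (row=6, col=7), (row=7, col=8), (row=11, col=4), (row=11, col=6)
  Distance 9: (row=2, col=0), (row=3, col=1), (row=4, col=6), (row=5, col=7), (row=6, col=8), (row=8, col=8), (row=11, col=7)
  Distance 10: (row=2, col=1), (row=3, col=2), (row=3, col=6), (row=4, col=5), (row=4, col=7), (row=5, col=8), (row=6, col=9), (row=8, col=9), (row=9, col=8), (row=10, col=7)
  Distance 11: (row=1, col=1), (row=2, col=6), (row=3, col=3), (row=3, col=7), (row=4, col=8), (row=5, col=9), (row=10, col=8)
  Distance 12: (row=0, col=1), (row=1, col=2), (row=1, col=6), (row=2, col=3), (row=2, col=5), (row=2, col=7), (row=3, col=4), (row=3, col=8), (row=4, col=9)
  Distance 13: (row=0, col=0), (row=1, col=3), (row=1, col=5), (row=1, col=7), (row=2, col=8), (row=3, col=9)
  Distance 14: (row=0, col=3), (row=0, col=7), (row=1, col=4), (row=1, col=8), (row=2, col=9)
  Distance 15: (row=0, col=8)
Total reachable: 85 (grid has 86 open cells total)

Answer: Reachable cells: 85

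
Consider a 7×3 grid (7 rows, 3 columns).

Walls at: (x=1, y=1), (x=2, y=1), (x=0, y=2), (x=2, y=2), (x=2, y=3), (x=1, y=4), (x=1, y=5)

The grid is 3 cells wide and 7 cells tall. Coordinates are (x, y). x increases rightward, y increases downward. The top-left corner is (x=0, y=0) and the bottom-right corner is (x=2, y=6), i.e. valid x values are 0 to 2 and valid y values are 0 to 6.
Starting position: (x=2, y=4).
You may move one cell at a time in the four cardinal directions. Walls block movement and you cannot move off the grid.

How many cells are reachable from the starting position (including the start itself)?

Answer: Reachable cells: 10

Derivation:
BFS flood-fill from (x=2, y=4):
  Distance 0: (x=2, y=4)
  Distance 1: (x=2, y=5)
  Distance 2: (x=2, y=6)
  Distance 3: (x=1, y=6)
  Distance 4: (x=0, y=6)
  Distance 5: (x=0, y=5)
  Distance 6: (x=0, y=4)
  Distance 7: (x=0, y=3)
  Distance 8: (x=1, y=3)
  Distance 9: (x=1, y=2)
Total reachable: 10 (grid has 14 open cells total)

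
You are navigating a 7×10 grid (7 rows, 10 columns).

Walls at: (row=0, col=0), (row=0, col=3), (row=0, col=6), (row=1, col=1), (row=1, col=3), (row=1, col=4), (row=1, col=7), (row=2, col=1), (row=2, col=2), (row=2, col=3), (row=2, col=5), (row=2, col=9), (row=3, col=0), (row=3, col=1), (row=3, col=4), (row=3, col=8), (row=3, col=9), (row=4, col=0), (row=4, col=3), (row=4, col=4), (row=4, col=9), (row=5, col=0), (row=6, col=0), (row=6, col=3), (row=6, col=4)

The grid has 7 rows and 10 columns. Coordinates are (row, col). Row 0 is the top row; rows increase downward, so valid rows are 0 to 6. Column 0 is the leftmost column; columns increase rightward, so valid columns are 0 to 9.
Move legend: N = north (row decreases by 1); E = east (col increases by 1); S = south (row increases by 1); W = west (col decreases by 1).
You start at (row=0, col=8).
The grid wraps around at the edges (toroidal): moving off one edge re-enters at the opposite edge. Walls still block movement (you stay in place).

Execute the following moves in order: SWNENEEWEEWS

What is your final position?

Answer: Final position: (row=0, col=8)

Derivation:
Start: (row=0, col=8)
  S (south): (row=0, col=8) -> (row=1, col=8)
  W (west): blocked, stay at (row=1, col=8)
  N (north): (row=1, col=8) -> (row=0, col=8)
  E (east): (row=0, col=8) -> (row=0, col=9)
  N (north): (row=0, col=9) -> (row=6, col=9)
  E (east): blocked, stay at (row=6, col=9)
  E (east): blocked, stay at (row=6, col=9)
  W (west): (row=6, col=9) -> (row=6, col=8)
  E (east): (row=6, col=8) -> (row=6, col=9)
  E (east): blocked, stay at (row=6, col=9)
  W (west): (row=6, col=9) -> (row=6, col=8)
  S (south): (row=6, col=8) -> (row=0, col=8)
Final: (row=0, col=8)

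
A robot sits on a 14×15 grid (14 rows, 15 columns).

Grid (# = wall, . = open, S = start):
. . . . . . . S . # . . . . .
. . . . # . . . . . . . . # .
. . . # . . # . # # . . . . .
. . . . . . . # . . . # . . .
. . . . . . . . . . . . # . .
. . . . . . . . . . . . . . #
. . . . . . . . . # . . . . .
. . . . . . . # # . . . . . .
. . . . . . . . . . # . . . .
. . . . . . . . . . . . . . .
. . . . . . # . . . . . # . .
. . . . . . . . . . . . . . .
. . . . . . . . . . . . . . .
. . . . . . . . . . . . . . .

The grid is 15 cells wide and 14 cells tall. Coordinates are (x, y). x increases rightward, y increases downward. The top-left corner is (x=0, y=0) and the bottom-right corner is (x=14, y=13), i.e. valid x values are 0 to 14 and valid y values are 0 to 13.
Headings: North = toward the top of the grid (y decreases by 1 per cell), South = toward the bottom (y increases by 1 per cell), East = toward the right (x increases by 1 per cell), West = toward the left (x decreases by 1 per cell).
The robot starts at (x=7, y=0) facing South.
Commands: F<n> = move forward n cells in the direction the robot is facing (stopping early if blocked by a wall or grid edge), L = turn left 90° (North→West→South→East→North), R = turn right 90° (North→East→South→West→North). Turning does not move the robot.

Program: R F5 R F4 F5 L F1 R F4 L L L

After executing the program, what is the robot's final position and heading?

Start: (x=7, y=0), facing South
  R: turn right, now facing West
  F5: move forward 5, now at (x=2, y=0)
  R: turn right, now facing North
  F4: move forward 0/4 (blocked), now at (x=2, y=0)
  F5: move forward 0/5 (blocked), now at (x=2, y=0)
  L: turn left, now facing West
  F1: move forward 1, now at (x=1, y=0)
  R: turn right, now facing North
  F4: move forward 0/4 (blocked), now at (x=1, y=0)
  L: turn left, now facing West
  L: turn left, now facing South
  L: turn left, now facing East
Final: (x=1, y=0), facing East

Answer: Final position: (x=1, y=0), facing East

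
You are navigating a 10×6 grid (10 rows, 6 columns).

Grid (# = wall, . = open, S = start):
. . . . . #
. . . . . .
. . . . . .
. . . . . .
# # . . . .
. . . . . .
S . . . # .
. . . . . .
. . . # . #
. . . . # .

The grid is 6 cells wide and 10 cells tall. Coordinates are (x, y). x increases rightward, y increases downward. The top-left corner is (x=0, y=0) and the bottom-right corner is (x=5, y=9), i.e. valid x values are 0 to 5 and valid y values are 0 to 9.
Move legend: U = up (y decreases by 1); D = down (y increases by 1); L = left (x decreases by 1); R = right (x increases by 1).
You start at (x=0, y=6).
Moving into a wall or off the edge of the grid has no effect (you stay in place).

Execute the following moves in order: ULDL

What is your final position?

Start: (x=0, y=6)
  U (up): (x=0, y=6) -> (x=0, y=5)
  L (left): blocked, stay at (x=0, y=5)
  D (down): (x=0, y=5) -> (x=0, y=6)
  L (left): blocked, stay at (x=0, y=6)
Final: (x=0, y=6)

Answer: Final position: (x=0, y=6)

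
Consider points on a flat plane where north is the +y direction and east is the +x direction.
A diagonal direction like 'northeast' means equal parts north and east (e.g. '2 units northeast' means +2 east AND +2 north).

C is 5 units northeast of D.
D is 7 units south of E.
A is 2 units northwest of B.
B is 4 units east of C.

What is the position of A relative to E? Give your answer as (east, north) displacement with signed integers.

Answer: A is at (east=7, north=0) relative to E.

Derivation:
Place E at the origin (east=0, north=0).
  D is 7 units south of E: delta (east=+0, north=-7); D at (east=0, north=-7).
  C is 5 units northeast of D: delta (east=+5, north=+5); C at (east=5, north=-2).
  B is 4 units east of C: delta (east=+4, north=+0); B at (east=9, north=-2).
  A is 2 units northwest of B: delta (east=-2, north=+2); A at (east=7, north=0).
Therefore A relative to E: (east=7, north=0).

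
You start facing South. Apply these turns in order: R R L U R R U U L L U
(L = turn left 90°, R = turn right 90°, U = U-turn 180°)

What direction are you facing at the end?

Start: South
  R (right (90° clockwise)) -> West
  R (right (90° clockwise)) -> North
  L (left (90° counter-clockwise)) -> West
  U (U-turn (180°)) -> East
  R (right (90° clockwise)) -> South
  R (right (90° clockwise)) -> West
  U (U-turn (180°)) -> East
  U (U-turn (180°)) -> West
  L (left (90° counter-clockwise)) -> South
  L (left (90° counter-clockwise)) -> East
  U (U-turn (180°)) -> West
Final: West

Answer: Final heading: West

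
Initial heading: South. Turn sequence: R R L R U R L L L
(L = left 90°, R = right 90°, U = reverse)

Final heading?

Start: South
  R (right (90° clockwise)) -> West
  R (right (90° clockwise)) -> North
  L (left (90° counter-clockwise)) -> West
  R (right (90° clockwise)) -> North
  U (U-turn (180°)) -> South
  R (right (90° clockwise)) -> West
  L (left (90° counter-clockwise)) -> South
  L (left (90° counter-clockwise)) -> East
  L (left (90° counter-clockwise)) -> North
Final: North

Answer: Final heading: North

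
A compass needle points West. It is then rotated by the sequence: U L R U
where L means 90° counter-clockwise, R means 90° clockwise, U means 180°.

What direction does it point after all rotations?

Start: West
  U (U-turn (180°)) -> East
  L (left (90° counter-clockwise)) -> North
  R (right (90° clockwise)) -> East
  U (U-turn (180°)) -> West
Final: West

Answer: Final heading: West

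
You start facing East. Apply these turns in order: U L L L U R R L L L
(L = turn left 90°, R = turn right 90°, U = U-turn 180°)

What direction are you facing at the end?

Answer: Final heading: East

Derivation:
Start: East
  U (U-turn (180°)) -> West
  L (left (90° counter-clockwise)) -> South
  L (left (90° counter-clockwise)) -> East
  L (left (90° counter-clockwise)) -> North
  U (U-turn (180°)) -> South
  R (right (90° clockwise)) -> West
  R (right (90° clockwise)) -> North
  L (left (90° counter-clockwise)) -> West
  L (left (90° counter-clockwise)) -> South
  L (left (90° counter-clockwise)) -> East
Final: East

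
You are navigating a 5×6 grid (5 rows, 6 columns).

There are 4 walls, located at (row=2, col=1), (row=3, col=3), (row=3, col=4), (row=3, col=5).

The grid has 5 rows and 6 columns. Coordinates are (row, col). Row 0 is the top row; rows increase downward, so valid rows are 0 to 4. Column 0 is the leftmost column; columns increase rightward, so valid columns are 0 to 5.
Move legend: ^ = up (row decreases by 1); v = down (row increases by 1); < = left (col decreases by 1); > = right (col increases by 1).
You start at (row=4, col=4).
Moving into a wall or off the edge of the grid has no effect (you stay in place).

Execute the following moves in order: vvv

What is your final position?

Start: (row=4, col=4)
  [×3]v (down): blocked, stay at (row=4, col=4)
Final: (row=4, col=4)

Answer: Final position: (row=4, col=4)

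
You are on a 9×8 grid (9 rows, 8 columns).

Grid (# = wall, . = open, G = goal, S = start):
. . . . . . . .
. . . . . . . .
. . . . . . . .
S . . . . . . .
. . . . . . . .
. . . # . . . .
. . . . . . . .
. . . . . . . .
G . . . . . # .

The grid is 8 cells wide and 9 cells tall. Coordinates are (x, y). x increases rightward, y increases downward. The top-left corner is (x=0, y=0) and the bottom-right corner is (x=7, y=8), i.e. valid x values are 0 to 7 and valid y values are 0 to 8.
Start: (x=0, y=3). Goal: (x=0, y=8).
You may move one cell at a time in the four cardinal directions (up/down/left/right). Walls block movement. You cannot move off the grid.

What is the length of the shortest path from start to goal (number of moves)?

BFS from (x=0, y=3) until reaching (x=0, y=8):
  Distance 0: (x=0, y=3)
  Distance 1: (x=0, y=2), (x=1, y=3), (x=0, y=4)
  Distance 2: (x=0, y=1), (x=1, y=2), (x=2, y=3), (x=1, y=4), (x=0, y=5)
  Distance 3: (x=0, y=0), (x=1, y=1), (x=2, y=2), (x=3, y=3), (x=2, y=4), (x=1, y=5), (x=0, y=6)
  Distance 4: (x=1, y=0), (x=2, y=1), (x=3, y=2), (x=4, y=3), (x=3, y=4), (x=2, y=5), (x=1, y=6), (x=0, y=7)
  Distance 5: (x=2, y=0), (x=3, y=1), (x=4, y=2), (x=5, y=3), (x=4, y=4), (x=2, y=6), (x=1, y=7), (x=0, y=8)  <- goal reached here
One shortest path (5 moves): (x=0, y=3) -> (x=0, y=4) -> (x=0, y=5) -> (x=0, y=6) -> (x=0, y=7) -> (x=0, y=8)

Answer: Shortest path length: 5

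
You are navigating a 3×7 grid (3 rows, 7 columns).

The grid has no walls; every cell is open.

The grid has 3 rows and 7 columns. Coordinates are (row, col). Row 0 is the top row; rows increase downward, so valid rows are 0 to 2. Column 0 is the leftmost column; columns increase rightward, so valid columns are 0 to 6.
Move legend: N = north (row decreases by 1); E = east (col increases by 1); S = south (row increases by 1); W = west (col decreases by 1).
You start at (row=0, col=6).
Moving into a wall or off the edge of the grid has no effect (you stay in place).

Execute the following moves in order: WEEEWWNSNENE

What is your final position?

Answer: Final position: (row=0, col=6)

Derivation:
Start: (row=0, col=6)
  W (west): (row=0, col=6) -> (row=0, col=5)
  E (east): (row=0, col=5) -> (row=0, col=6)
  E (east): blocked, stay at (row=0, col=6)
  E (east): blocked, stay at (row=0, col=6)
  W (west): (row=0, col=6) -> (row=0, col=5)
  W (west): (row=0, col=5) -> (row=0, col=4)
  N (north): blocked, stay at (row=0, col=4)
  S (south): (row=0, col=4) -> (row=1, col=4)
  N (north): (row=1, col=4) -> (row=0, col=4)
  E (east): (row=0, col=4) -> (row=0, col=5)
  N (north): blocked, stay at (row=0, col=5)
  E (east): (row=0, col=5) -> (row=0, col=6)
Final: (row=0, col=6)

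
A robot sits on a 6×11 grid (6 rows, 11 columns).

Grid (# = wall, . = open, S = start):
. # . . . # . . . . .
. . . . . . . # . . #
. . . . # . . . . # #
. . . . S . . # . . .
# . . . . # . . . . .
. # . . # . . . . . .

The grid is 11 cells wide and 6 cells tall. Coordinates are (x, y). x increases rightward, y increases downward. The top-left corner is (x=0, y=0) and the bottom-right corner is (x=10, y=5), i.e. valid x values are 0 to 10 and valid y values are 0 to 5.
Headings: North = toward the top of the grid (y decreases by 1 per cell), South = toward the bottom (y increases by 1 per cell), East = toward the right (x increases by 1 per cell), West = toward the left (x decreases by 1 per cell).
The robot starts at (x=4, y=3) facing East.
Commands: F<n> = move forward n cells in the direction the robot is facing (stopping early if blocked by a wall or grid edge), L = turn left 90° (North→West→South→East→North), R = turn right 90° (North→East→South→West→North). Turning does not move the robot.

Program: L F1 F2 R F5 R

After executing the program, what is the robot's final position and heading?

Answer: Final position: (x=6, y=3), facing South

Derivation:
Start: (x=4, y=3), facing East
  L: turn left, now facing North
  F1: move forward 0/1 (blocked), now at (x=4, y=3)
  F2: move forward 0/2 (blocked), now at (x=4, y=3)
  R: turn right, now facing East
  F5: move forward 2/5 (blocked), now at (x=6, y=3)
  R: turn right, now facing South
Final: (x=6, y=3), facing South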